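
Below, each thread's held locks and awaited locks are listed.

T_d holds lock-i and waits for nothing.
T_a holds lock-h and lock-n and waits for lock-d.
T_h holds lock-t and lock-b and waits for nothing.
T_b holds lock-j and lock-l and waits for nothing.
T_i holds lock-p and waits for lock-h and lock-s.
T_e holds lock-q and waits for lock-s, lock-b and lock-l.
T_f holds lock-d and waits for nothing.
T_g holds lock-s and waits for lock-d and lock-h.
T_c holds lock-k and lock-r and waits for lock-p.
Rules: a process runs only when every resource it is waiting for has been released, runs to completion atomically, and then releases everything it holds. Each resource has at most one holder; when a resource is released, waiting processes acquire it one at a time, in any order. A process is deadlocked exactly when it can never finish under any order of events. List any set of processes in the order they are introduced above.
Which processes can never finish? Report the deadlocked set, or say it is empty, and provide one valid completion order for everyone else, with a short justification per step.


Nothing here is deadlocked.
Key observation: although several processes wait, no cycle exists — each chain bottoms out at a free runner.
A valid finishing order for the others: T_f, T_a, T_g, T_b, T_h, T_i, T_e, T_c, T_d.
Walking it through:
  T_f: no waits; runs immediately, freeing lock-d
  T_a waits on lock-d — all released -> runs and releases lock-h and lock-n
  T_g waits on lock-d and lock-h — all released -> runs and releases lock-s
  T_b: no waits; runs immediately, freeing lock-j and lock-l
  T_h: no waits; runs immediately, freeing lock-t and lock-b
  T_i waits on lock-h and lock-s — all released -> runs and releases lock-p
  T_e waits on lock-s, lock-b and lock-l — all released -> runs and releases lock-q
  T_c waits on lock-p — all released -> runs and releases lock-k and lock-r
  T_d: no waits; runs immediately, freeing lock-i


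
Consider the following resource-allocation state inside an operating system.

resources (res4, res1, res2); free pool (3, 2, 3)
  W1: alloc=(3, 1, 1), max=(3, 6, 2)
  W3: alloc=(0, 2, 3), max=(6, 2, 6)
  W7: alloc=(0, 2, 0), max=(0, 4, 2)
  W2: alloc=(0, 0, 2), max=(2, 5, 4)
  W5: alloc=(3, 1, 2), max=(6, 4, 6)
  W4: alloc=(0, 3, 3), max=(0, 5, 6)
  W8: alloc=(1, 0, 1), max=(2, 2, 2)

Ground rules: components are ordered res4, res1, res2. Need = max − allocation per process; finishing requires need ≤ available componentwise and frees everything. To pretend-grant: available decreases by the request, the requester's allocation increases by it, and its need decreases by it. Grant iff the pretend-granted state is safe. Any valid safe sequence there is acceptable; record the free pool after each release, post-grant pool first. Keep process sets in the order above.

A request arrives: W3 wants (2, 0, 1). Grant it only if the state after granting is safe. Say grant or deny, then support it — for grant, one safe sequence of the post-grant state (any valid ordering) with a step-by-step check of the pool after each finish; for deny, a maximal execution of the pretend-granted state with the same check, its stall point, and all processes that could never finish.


GRANT — the state after the grant stays safe, e.g. via W8, W7, W4, W1, W5, W3, W2.
Key observation: even at the reduced pool (1, 2, 2), W8 fits immediately, so safety survives the grant.
Verifying the post-grant state step by step:
  pool = (1, 2, 2)
  W8: need (1, 2, 1) fits (1, 2, 2); releases (1, 0, 1), pool now (2, 2, 3)
  W7: need (0, 2, 2) fits (2, 2, 3); releases (0, 2, 0), pool now (2, 4, 3)
  W4: need (0, 2, 3) fits (2, 4, 3); releases (0, 3, 3), pool now (2, 7, 6)
  W1: need (0, 5, 1) fits (2, 7, 6); releases (3, 1, 1), pool now (5, 8, 7)
  W5: need (3, 3, 4) fits (5, 8, 7); releases (3, 1, 2), pool now (8, 9, 9)
  W3: need (4, 0, 2) fits (8, 9, 9); releases (2, 2, 4), pool now (10, 11, 13)
  W2: need (2, 5, 2) fits (10, 11, 13); releases (0, 0, 2), pool now (10, 11, 15)


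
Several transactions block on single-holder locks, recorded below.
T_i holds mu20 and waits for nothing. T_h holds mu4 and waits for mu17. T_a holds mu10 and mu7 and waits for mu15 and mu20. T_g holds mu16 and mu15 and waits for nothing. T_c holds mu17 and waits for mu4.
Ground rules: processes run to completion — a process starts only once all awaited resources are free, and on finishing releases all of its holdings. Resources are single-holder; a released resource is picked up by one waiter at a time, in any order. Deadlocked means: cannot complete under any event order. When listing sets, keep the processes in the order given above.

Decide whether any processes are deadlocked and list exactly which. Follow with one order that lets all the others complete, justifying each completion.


Deadlocked: T_h and T_c.
Key observation: the waits loop around T_h -> T_c -> T_h with no way out; no other process is dragged down with it.
The rest can finish in the order T_i, T_g, T_a.
Step-by-step check:
  run T_i (it waits on nothing); releases mu20
  run T_g (it waits on nothing); releases mu16 and mu15
  run T_a (all its waits — mu15 and mu20 — are resolved); releases mu10 and mu7


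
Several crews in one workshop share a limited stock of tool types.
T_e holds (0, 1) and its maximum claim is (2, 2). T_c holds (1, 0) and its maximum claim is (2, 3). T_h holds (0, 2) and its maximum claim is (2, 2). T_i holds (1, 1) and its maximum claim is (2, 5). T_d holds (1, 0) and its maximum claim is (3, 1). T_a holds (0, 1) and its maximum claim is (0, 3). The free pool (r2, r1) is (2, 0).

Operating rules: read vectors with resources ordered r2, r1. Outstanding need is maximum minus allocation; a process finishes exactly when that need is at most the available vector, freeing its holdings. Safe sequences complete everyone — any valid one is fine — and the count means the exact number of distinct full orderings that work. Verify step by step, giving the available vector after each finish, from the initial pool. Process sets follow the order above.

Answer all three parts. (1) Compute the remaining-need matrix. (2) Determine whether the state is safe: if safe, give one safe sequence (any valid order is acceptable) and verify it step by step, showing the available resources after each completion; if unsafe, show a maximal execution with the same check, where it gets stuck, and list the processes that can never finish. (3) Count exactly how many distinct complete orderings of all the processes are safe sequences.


(1) Need matrix, components ordered r2, r1:
  T_e: (2, 1)
  T_c: (1, 3)
  T_h: (2, 0)
  T_i: (1, 4)
  T_d: (2, 1)
  T_a: (0, 2)
(2) The state is SAFE; one workable sequence: T_h, T_e, T_a, T_i, T_d, T_c.
Key observation: at T_h the run first touches a limit — (2, 0) against (2, 0), exact on a resource it actually requests.
Verifying each step:
  pool = (2, 0)
  run T_h (needs (2, 0), free (2, 0)); after release of (0, 2) the pool is (2, 2)
  run T_e (needs (2, 1), free (2, 2)); after release of (0, 1) the pool is (2, 3)
  run T_a (needs (0, 2), free (2, 3)); after release of (0, 1) the pool is (2, 4)
  run T_i (needs (1, 4), free (2, 4)); after release of (1, 1) the pool is (3, 5)
  run T_d (needs (2, 1), free (3, 5)); after release of (1, 0) the pool is (4, 5)
  run T_c (needs (1, 3), free (4, 5)); after release of (1, 0) the pool is (5, 5)
(3) The exact count: 30 of the possible complete orderings are safe sequences.


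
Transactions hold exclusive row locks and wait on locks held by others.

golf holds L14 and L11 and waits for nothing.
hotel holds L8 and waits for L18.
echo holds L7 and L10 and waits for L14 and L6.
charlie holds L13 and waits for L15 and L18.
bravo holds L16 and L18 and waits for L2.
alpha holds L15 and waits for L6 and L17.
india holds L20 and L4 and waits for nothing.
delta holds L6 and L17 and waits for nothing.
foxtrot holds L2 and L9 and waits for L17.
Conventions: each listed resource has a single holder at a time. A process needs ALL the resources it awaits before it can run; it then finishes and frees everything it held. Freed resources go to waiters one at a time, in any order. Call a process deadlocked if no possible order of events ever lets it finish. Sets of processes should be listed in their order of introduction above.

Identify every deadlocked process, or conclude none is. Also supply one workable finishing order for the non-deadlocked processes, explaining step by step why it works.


Nothing here is deadlocked.
Key observation: there is no circular wait here — follow any chain and it reaches a process that is free to run now.
A valid finishing order for the others: delta, foxtrot, india, bravo, alpha, charlie, golf, echo, hotel.
Step-by-step check:
  delta: no waits; runs immediately, freeing L6 and L17
  run foxtrot (all its waits — L17 — are resolved); releases L2 and L9
  india: no waits; runs immediately, freeing L20 and L4
  run bravo (all its waits — L2 — are resolved); releases L16 and L18
  run alpha (all its waits — L6 and L17 — are resolved); releases L15
  run charlie (all its waits — L15 and L18 — are resolved); releases L13
  golf: no waits; runs immediately, freeing L14 and L11
  run echo (all its waits — L14 and L6 — are resolved); releases L7 and L10
  run hotel (all its waits — L18 — are resolved); releases L8


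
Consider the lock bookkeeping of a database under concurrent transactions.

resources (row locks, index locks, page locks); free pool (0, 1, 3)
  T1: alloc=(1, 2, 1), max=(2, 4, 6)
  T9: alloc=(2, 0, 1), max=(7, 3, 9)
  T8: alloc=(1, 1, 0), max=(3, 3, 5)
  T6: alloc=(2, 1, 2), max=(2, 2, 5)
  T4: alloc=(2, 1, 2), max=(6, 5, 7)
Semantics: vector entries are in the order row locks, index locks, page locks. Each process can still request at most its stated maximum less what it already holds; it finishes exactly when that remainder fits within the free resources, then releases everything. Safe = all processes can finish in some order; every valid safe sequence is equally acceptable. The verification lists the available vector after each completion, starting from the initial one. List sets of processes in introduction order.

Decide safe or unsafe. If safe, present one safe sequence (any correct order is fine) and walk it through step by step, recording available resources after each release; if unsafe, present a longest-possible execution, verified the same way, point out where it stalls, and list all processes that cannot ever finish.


SAFE — a valid safe sequence is T6, T1, T8, T4, T9.
Key observation: the first exact fit in this order is T6 — it needs (0, 1, 3) with (0, 1, 3) free, meeting a requested resource to the last unit.
Check, step by step:
  pool = (0, 1, 3)
  T6 needs (0, 1, 3) <= (0, 1, 3) -> finishes; pool += (2, 1, 2) = (2, 2, 5)
  T1 needs (1, 2, 5) <= (2, 2, 5) -> finishes; pool += (1, 2, 1) = (3, 4, 6)
  T8 needs (2, 2, 5) <= (3, 4, 6) -> finishes; pool += (1, 1, 0) = (4, 5, 6)
  T4 needs (4, 4, 5) <= (4, 5, 6) -> finishes; pool += (2, 1, 2) = (6, 6, 8)
  T9 needs (5, 3, 8) <= (6, 6, 8) -> finishes; pool += (2, 0, 1) = (8, 6, 9)


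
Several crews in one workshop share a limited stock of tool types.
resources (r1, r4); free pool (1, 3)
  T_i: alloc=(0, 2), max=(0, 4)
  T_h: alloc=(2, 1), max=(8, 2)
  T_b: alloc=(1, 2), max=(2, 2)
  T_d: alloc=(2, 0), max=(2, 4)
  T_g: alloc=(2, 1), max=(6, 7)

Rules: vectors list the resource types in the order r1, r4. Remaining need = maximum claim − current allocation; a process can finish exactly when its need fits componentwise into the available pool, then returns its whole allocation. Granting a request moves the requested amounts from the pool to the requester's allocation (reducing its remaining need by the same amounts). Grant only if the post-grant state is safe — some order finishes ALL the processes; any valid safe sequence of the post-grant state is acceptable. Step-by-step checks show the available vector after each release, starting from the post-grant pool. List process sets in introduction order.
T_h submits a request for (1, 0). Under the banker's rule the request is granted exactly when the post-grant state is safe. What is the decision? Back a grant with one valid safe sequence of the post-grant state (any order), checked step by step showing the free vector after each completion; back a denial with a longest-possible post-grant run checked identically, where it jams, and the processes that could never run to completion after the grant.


DENY. Granting would leave the state unsafe.
Key observation: after T_i, T_d, T_b complete, (3, 7) is the best the pool ever gets, yet each leftover process wants more r1.
Pretend the grant happened; the run T_i, T_d, T_b goes as far as possible. Step-by-step check:
  pool = (0, 3)
  T_i: need (0, 2) fits (0, 3); releases (0, 2), pool now (0, 5)
  T_d: need (0, 4) fits (0, 5); releases (2, 0), pool now (2, 5)
  T_b: need (1, 0) fits (2, 5); releases (1, 2), pool now (3, 7)
  T_h cannot run: need (5, 1) vs free (3, 7) (insufficient r1)
  T_g cannot run: need (4, 6) vs free (3, 7) (insufficient r1)
Post-grant, the permanently blocked set is T_h and T_g.


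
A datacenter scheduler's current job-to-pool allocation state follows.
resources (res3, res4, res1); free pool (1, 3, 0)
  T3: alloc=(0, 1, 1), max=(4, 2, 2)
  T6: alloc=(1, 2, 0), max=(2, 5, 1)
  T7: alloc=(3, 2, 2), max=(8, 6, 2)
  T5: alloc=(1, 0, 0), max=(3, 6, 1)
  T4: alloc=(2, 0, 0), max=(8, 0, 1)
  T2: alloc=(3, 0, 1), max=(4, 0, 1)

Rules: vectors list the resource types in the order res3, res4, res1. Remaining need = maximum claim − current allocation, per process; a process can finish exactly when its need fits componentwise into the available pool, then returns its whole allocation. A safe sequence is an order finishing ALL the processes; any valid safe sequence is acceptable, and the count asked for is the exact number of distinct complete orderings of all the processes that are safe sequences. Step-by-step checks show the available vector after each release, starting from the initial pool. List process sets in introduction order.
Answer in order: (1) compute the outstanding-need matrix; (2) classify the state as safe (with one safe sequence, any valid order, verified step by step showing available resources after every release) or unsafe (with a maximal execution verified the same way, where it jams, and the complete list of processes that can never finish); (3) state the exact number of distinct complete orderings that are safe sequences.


(1) Outstanding need per process (order res3, res4, res1):
  T3: (4, 1, 1)
  T6: (1, 3, 1)
  T7: (5, 4, 0)
  T5: (2, 6, 1)
  T4: (6, 0, 1)
  T2: (1, 0, 0)
(2) SAFE — a valid safe sequence is T2, T3, T6, T7, T4, T5.
Key observation: the first exact fit in this order is T2 — it needs (1, 0, 0) with (1, 3, 0) free, meeting a requested resource to the last unit.
Check, step by step:
  pool = (1, 3, 0)
  T2: need (1, 0, 0) fits (1, 3, 0); releases (3, 0, 1), pool now (4, 3, 1)
  T3: need (4, 1, 1) fits (4, 3, 1); releases (0, 1, 1), pool now (4, 4, 2)
  T6: need (1, 3, 1) fits (4, 4, 2); releases (1, 2, 0), pool now (5, 6, 2)
  T7: need (5, 4, 0) fits (5, 6, 2); releases (3, 2, 2), pool now (8, 8, 4)
  T4: need (6, 0, 1) fits (8, 8, 4); releases (2, 0, 0), pool now (10, 8, 4)
  T5: need (2, 6, 1) fits (10, 8, 4); releases (1, 0, 0), pool now (11, 8, 4)
(3) The exact count: 14 of the possible complete orderings are safe sequences.


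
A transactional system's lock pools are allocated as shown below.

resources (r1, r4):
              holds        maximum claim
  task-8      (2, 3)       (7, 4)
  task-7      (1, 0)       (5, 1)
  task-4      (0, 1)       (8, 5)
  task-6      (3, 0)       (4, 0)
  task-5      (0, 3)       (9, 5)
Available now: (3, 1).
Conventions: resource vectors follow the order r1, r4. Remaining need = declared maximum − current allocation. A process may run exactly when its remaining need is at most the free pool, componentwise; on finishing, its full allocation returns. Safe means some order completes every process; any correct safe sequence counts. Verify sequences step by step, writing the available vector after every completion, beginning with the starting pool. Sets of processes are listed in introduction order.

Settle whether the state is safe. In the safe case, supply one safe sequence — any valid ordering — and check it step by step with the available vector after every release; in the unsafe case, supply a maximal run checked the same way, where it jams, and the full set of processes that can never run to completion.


SAFE — a valid safe sequence is task-6, task-7, task-8, task-5, task-4.
Key observation: task-7 is the earliest step where a requested resource binds exactly: need (4, 1), pool (6, 1) at its turn.
Check, step by step:
  pool = (3, 1)
  task-6 needs (1, 0) <= (3, 1) -> finishes; pool += (3, 0) = (6, 1)
  task-7 needs (4, 1) <= (6, 1) -> finishes; pool += (1, 0) = (7, 1)
  task-8 needs (5, 1) <= (7, 1) -> finishes; pool += (2, 3) = (9, 4)
  task-5 needs (9, 2) <= (9, 4) -> finishes; pool += (0, 3) = (9, 7)
  task-4 needs (8, 4) <= (9, 7) -> finishes; pool += (0, 1) = (9, 8)


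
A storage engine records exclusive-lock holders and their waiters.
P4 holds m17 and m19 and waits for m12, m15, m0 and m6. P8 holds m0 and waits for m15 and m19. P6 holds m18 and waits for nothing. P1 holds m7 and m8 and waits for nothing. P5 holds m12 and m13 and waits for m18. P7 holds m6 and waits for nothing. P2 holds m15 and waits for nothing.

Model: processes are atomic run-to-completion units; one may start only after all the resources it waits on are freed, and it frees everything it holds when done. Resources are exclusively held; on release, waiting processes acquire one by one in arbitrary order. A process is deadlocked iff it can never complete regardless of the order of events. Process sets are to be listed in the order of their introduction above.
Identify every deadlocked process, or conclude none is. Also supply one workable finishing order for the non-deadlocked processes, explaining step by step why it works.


The deadlocked set is P4 and P8.
Key observation: the wait chain closes on itself along P4 -> P8 -> P4; no other process is dragged down with it.
A valid finishing order for the others: P6, P7, P5, P2, P1.
Verifying each step:
  run P6 (it waits on nothing); releases m18
  run P7 (it waits on nothing); releases m6
  run P5 (all its waits — m18 — are resolved); releases m12 and m13
  run P2 (it waits on nothing); releases m15
  run P1 (it waits on nothing); releases m7 and m8


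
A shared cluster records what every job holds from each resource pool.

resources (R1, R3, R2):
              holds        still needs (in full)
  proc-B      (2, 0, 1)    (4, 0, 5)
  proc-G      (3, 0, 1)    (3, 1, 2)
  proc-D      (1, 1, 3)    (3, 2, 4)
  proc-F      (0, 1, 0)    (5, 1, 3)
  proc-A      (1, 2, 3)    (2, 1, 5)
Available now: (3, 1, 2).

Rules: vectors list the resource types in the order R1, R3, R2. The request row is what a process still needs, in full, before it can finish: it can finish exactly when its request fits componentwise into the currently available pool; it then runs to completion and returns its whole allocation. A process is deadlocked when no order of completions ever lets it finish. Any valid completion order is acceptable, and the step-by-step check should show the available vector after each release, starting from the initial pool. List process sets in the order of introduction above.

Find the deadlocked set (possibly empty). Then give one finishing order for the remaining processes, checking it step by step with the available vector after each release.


The deadlocked set is proc-B, proc-D and proc-A.
Key observation: even finishing proc-G, proc-F leaves just (6, 2, 3) free — too little R2 for any of the remaining processes.
One completion order for the rest: proc-G, proc-F. Walking it through:
  pool = (3, 1, 2)
  proc-G: need (3, 1, 2) fits (3, 1, 2); releases (3, 0, 1), pool now (6, 1, 3)
  proc-F: need (5, 1, 3) fits (6, 1, 3); releases (0, 1, 0), pool now (6, 2, 3)
None of the blocked processes ever fits:
  blocked: proc-B wants (4, 0, 5), pool (6, 2, 3) — not enough R2
  blocked: proc-D wants (3, 2, 4), pool (6, 2, 3) — not enough R2
  blocked: proc-A wants (2, 1, 5), pool (6, 2, 3) — not enough R2


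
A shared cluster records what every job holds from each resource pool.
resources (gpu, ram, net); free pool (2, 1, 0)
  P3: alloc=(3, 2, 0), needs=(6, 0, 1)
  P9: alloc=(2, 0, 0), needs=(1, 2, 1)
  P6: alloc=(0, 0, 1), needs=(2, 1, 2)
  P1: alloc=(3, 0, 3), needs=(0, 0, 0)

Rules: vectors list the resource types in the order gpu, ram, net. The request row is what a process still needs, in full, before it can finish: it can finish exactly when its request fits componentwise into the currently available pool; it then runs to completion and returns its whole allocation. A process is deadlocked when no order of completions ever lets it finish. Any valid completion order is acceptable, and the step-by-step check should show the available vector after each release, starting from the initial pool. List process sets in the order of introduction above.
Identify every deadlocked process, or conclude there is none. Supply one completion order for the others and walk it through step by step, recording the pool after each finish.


Deadlocked set: P3 and P9.
Key observation: after P1, P6 the pool peaks at (5, 1, 4), and each blocked process is short somewhere: P3 on gpu; P9 on ram.
The rest can finish in the order P1, P6. Verifying each step:
  pool = (2, 1, 0)
  P1 needs (0, 0, 0) <= (2, 1, 0) -> finishes; pool += (3, 0, 3) = (5, 1, 3)
  P6 needs (2, 1, 2) <= (5, 1, 3) -> finishes; pool += (0, 0, 1) = (5, 1, 4)
None of the blocked processes ever fits:
  P3 cannot run: need (6, 0, 1) vs free (5, 1, 4) (insufficient gpu)
  P9 cannot run: need (1, 2, 1) vs free (5, 1, 4) (insufficient ram)


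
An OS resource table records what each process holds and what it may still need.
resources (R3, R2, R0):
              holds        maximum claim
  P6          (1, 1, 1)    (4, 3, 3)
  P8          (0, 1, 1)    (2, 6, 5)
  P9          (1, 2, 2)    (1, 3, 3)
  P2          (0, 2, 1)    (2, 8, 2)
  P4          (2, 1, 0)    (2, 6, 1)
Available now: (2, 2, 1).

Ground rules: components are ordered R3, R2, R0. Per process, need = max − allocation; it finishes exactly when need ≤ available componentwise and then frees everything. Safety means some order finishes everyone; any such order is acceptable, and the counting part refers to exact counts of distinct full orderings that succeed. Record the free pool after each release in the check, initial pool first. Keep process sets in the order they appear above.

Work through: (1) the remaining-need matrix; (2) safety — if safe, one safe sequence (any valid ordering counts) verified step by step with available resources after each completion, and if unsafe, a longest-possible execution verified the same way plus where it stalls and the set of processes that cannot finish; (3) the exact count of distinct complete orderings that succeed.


(1) Remaining need (order R3, R2, R0):
  P6: (3, 2, 2)
  P8: (2, 5, 4)
  P9: (0, 1, 1)
  P2: (2, 6, 1)
  P4: (0, 5, 1)
(2) SAFE, for example via the order P9, P6, P4, P8, P2.
Key observation: the first exact fit in this order is P9 — it needs (0, 1, 1) with (2, 2, 1) free, meeting a requested resource to the last unit.
Step-by-step check:
  pool = (2, 2, 1)
  run P9 (needs (0, 1, 1), free (2, 2, 1)); after release of (1, 2, 2) the pool is (3, 4, 3)
  run P6 (needs (3, 2, 2), free (3, 4, 3)); after release of (1, 1, 1) the pool is (4, 5, 4)
  run P4 (needs (0, 5, 1), free (4, 5, 4)); after release of (2, 1, 0) the pool is (6, 6, 4)
  run P8 (needs (2, 5, 4), free (6, 6, 4)); after release of (0, 1, 1) the pool is (6, 7, 5)
  run P2 (needs (2, 6, 1), free (6, 7, 5)); after release of (0, 2, 1) the pool is (6, 9, 6)
(3) Exactly 4 of the possible complete orderings are safe sequences.


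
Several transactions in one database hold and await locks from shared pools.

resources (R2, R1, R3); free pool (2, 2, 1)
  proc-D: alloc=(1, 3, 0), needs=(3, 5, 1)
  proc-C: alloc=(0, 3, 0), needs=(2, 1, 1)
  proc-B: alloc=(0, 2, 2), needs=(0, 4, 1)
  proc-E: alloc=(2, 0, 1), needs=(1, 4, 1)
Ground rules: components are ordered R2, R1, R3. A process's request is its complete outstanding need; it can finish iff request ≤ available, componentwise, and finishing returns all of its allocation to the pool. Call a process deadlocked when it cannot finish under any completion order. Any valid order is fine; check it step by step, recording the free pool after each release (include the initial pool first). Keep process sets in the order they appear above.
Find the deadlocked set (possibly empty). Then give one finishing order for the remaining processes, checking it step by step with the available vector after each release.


No process is deadlocked.
Key observation: the pool covers proc-C at once, and every later process fits after earlier releases.
The rest can finish in the order proc-C, proc-E, proc-B, proc-D. Check, step by step:
  pool = (2, 2, 1)
  run proc-C (needs (2, 1, 1), free (2, 2, 1)); after release of (0, 3, 0) the pool is (2, 5, 1)
  run proc-E (needs (1, 4, 1), free (2, 5, 1)); after release of (2, 0, 1) the pool is (4, 5, 2)
  run proc-B (needs (0, 4, 1), free (4, 5, 2)); after release of (0, 2, 2) the pool is (4, 7, 4)
  run proc-D (needs (3, 5, 1), free (4, 7, 4)); after release of (1, 3, 0) the pool is (5, 10, 4)


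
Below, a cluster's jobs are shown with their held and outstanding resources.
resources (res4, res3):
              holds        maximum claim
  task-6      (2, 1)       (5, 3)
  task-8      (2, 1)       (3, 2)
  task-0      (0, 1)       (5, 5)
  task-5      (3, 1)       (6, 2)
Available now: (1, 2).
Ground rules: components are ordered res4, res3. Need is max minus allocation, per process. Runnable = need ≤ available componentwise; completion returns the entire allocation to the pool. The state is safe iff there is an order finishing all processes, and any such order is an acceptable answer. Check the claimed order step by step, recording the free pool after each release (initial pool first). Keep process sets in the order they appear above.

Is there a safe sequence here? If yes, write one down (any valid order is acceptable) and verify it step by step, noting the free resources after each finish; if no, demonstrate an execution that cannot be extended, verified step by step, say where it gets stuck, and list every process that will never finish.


The state is SAFE; one workable sequence: task-8, task-5, task-0, task-6.
Key observation: at task-8 the run first touches a limit — (1, 1) against (1, 2), exact on a resource it actually requests.
Walking it through:
  pool = (1, 2)
  task-8: need (1, 1) fits (1, 2); releases (2, 1), pool now (3, 3)
  task-5: need (3, 1) fits (3, 3); releases (3, 1), pool now (6, 4)
  task-0: need (5, 4) fits (6, 4); releases (0, 1), pool now (6, 5)
  task-6: need (3, 2) fits (6, 5); releases (2, 1), pool now (8, 6)


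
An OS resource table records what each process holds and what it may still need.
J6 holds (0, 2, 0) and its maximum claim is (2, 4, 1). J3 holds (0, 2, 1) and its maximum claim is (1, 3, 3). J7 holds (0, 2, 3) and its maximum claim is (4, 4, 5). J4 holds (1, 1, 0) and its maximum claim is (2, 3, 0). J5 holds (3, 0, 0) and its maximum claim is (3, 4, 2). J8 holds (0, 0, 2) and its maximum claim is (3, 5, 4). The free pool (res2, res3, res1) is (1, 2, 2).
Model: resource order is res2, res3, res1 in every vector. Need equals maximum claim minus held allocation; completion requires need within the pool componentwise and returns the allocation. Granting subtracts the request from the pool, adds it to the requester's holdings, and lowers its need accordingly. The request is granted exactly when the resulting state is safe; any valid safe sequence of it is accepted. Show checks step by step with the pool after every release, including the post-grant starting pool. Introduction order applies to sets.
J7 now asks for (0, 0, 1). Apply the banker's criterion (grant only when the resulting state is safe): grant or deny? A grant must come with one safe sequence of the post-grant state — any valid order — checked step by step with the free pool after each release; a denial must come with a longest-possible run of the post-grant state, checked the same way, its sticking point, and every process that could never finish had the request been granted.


DENY: after the grant no complete ordering would exist.
Key observation: after J4, J6 the pool peaks at (2, 5, 1), and each blocked process is short somewhere: J3 on res1; J7 on res2; J5 on res1; J8 on res2, res1.
After a pretend grant, a maximal execution: J4, J6 — then nothing else fits. Verifying each step:
  pool = (1, 2, 1)
  J4: need (1, 2, 0) fits (1, 2, 1); releases (1, 1, 0), pool now (2, 3, 1)
  J6: need (2, 2, 1) fits (2, 3, 1); releases (0, 2, 0), pool now (2, 5, 1)
  blocked: J3 wants (1, 1, 2), pool (2, 5, 1) — not enough res1
  blocked: J7 wants (4, 2, 1), pool (2, 5, 1) — not enough res2
  blocked: J5 wants (0, 4, 2), pool (2, 5, 1) — not enough res1
  blocked: J8 wants (3, 5, 2), pool (2, 5, 1) — not enough res2 and res1
Processes that could never finish after the grant: J3, J7, J5 and J8.


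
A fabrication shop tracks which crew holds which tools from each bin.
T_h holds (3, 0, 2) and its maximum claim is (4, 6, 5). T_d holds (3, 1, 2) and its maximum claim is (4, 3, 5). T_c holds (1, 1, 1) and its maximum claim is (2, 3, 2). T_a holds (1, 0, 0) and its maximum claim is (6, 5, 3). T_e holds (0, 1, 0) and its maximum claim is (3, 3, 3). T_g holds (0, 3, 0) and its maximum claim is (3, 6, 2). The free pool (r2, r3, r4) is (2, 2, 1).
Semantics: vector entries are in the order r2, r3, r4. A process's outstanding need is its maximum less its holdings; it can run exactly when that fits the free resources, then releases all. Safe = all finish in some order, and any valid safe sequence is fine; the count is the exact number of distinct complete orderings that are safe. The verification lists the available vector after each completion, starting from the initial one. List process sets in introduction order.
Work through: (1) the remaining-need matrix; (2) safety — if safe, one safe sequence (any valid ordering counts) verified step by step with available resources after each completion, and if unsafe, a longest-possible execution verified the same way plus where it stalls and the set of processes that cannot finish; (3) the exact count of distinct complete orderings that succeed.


(1) Remaining need (order r2, r3, r4):
  T_h: (1, 6, 3)
  T_d: (1, 2, 3)
  T_c: (1, 2, 1)
  T_a: (5, 5, 3)
  T_e: (3, 2, 3)
  T_g: (3, 3, 2)
(2) UNSAFE — no complete ordering exists.
Key observation: even finishing T_c, T_g leaves just (3, 6, 2) free — too little r4 for any of the remaining processes.
The run T_c, T_g cannot be extended any further. Verifying each step:
  pool = (2, 2, 1)
  T_c needs (1, 2, 1) <= (2, 2, 1) -> finishes; pool += (1, 1, 1) = (3, 3, 2)
  T_g needs (3, 3, 2) <= (3, 3, 2) -> finishes; pool += (0, 3, 0) = (3, 6, 2)
  T_h still needs (1, 6, 3) but only (3, 6, 2) is free — short on r4
  T_d still needs (1, 2, 3) but only (3, 6, 2) is free — short on r4
  T_a still needs (5, 5, 3) but only (3, 6, 2) is free — short on r2 and r4
  T_e still needs (3, 2, 3) but only (3, 6, 2) is free — short on r4
Processes that can never finish: T_h, T_d, T_a and T_e.
(3) Precisely 0 of the possible complete orderings are safe sequences.


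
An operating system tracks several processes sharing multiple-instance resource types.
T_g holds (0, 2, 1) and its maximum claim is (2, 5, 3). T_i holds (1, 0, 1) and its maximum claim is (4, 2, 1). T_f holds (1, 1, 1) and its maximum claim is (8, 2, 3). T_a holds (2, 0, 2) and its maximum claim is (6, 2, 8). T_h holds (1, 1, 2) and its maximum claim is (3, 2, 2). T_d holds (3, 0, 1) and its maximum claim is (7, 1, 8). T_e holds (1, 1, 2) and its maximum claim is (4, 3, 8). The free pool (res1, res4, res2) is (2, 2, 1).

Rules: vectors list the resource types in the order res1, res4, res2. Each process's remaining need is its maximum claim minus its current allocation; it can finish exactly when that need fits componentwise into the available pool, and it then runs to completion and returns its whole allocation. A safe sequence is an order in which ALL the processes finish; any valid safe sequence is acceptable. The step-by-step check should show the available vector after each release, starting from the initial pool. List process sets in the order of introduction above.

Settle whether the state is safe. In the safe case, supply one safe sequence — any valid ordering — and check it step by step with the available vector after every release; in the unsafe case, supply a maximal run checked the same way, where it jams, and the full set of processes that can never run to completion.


UNSAFE — no complete ordering exists.
Key observation: after T_h, T_i, T_g the pool peaks at (4, 5, 5), and each blocked process is short somewhere: T_f on res1; T_a on res2; T_d on res2; T_e on res2.
The run T_h, T_i, T_g cannot be extended any further. Step-by-step check:
  pool = (2, 2, 1)
  run T_h (needs (2, 1, 0), free (2, 2, 1)); after release of (1, 1, 2) the pool is (3, 3, 3)
  run T_i (needs (3, 2, 0), free (3, 3, 3)); after release of (1, 0, 1) the pool is (4, 3, 4)
  run T_g (needs (2, 3, 2), free (4, 3, 4)); after release of (0, 2, 1) the pool is (4, 5, 5)
  blocked: T_f wants (7, 1, 2), pool (4, 5, 5) — not enough res1
  blocked: T_a wants (4, 2, 6), pool (4, 5, 5) — not enough res2
  blocked: T_d wants (4, 1, 7), pool (4, 5, 5) — not enough res2
  blocked: T_e wants (3, 2, 6), pool (4, 5, 5) — not enough res2
Permanently blocked: T_f, T_a, T_d and T_e.


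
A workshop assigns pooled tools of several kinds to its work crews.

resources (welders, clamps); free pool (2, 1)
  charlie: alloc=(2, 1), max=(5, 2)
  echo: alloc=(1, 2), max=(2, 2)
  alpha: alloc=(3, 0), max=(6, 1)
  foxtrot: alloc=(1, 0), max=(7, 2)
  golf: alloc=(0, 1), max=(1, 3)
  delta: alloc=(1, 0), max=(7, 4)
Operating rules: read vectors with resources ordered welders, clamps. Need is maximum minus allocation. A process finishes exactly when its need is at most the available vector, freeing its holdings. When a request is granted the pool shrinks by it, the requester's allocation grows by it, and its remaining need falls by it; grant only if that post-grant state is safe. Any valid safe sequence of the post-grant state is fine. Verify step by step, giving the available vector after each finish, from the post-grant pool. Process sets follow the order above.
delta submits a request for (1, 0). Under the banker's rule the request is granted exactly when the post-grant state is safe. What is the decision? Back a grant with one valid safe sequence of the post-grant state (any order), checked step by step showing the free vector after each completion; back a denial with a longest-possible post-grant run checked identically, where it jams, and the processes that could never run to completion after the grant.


DENY — the pretend-granted state is unsafe.
Key observation: once echo, golf finish, the pool peaks at (2, 4) — and every remaining process still needs more welders than that.
On the post-grant state, echo, golf is a maximal run — nothing extends it. Walking it through:
  pool = (1, 1)
  run echo (needs (1, 0), free (1, 1)); after release of (1, 2) the pool is (2, 3)
  run golf (needs (1, 2), free (2, 3)); after release of (0, 1) the pool is (2, 4)
  blocked: charlie wants (3, 1), pool (2, 4) — not enough welders
  blocked: alpha wants (3, 1), pool (2, 4) — not enough welders
  blocked: foxtrot wants (6, 2), pool (2, 4) — not enough welders
  blocked: delta wants (5, 4), pool (2, 4) — not enough welders
Had the request been granted, charlie, alpha, foxtrot and delta could never finish.


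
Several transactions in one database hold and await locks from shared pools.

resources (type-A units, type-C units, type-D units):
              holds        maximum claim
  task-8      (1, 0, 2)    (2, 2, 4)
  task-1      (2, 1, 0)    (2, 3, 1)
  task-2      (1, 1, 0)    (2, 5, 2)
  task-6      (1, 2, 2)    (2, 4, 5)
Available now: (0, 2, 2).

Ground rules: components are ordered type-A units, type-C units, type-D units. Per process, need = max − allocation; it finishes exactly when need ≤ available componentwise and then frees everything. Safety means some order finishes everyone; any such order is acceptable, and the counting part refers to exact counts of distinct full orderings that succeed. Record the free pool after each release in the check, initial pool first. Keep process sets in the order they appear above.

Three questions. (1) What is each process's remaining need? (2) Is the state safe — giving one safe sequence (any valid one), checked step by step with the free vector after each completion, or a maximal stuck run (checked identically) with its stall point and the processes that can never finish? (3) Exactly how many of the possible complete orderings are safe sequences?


(1) Need matrix, components ordered type-A units, type-C units, type-D units:
  task-8: (1, 2, 2)
  task-1: (0, 2, 1)
  task-2: (1, 4, 2)
  task-6: (1, 2, 3)
(2) SAFE — a valid safe sequence is task-1, task-8, task-6, task-2.
Key observation: task-1 is the earliest step where a requested resource binds exactly: need (0, 2, 1), pool (0, 2, 2) at its turn.
Verifying each step:
  pool = (0, 2, 2)
  task-1 needs (0, 2, 1) <= (0, 2, 2) -> finishes; pool += (2, 1, 0) = (2, 3, 2)
  task-8 needs (1, 2, 2) <= (2, 3, 2) -> finishes; pool += (1, 0, 2) = (3, 3, 4)
  task-6 needs (1, 2, 3) <= (3, 3, 4) -> finishes; pool += (1, 2, 2) = (4, 5, 6)
  task-2 needs (1, 4, 2) <= (4, 5, 6) -> finishes; pool += (1, 1, 0) = (5, 6, 6)
(3) The exact count: 1 of the possible complete orderings is a safe sequence.


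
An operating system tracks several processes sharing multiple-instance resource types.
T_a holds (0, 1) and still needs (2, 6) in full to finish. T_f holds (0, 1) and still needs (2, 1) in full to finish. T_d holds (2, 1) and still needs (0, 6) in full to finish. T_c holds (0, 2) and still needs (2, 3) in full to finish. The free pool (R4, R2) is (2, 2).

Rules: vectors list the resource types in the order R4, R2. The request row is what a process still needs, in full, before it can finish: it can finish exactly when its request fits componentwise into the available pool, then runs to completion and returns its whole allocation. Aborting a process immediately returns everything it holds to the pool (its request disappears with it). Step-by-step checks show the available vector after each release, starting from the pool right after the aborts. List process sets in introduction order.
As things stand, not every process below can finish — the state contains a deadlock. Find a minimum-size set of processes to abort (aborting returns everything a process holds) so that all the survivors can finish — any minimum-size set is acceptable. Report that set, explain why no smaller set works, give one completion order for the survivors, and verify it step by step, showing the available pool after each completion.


Abort T_d.
Key observation: the deadlocked T_a becomes finishable only because T_d released (2, 1); it completes at step 3 below.
Minimality: the empty abort set fails — the state is deadlocked as it stands.
Survivors finish in the order: T_f, T_c, T_a. Check, step by step (pool after the aborts first):
  pool = (4, 3)
  T_f: need (2, 1) fits (4, 3); releases (0, 1), pool now (4, 4)
  T_c: need (2, 3) fits (4, 4); releases (0, 2), pool now (4, 6)
  T_a: need (2, 6) fits (4, 6); releases (0, 1), pool now (4, 7)


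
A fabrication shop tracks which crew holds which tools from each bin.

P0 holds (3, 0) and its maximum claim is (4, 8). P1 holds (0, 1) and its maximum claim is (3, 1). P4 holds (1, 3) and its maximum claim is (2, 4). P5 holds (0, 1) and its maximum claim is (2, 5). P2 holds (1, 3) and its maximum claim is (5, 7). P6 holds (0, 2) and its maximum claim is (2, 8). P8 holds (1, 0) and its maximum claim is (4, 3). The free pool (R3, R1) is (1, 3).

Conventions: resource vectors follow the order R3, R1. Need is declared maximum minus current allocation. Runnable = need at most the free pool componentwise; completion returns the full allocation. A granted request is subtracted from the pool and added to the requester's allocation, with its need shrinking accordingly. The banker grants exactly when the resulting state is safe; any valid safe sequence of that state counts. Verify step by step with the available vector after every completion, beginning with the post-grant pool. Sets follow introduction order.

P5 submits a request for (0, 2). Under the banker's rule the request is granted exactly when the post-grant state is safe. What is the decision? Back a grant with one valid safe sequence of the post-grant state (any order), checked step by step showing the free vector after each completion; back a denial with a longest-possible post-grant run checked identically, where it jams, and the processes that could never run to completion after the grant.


GRANT. The post-grant state is safe; one safe sequence: P4, P5, P6, P0, P2, P1, P8.
Key observation: the transfer keeps a workable pool ((1, 1)); P4 starts the safe sequence.
Step-by-step check of the post-grant state:
  pool = (1, 1)
  run P4 (needs (1, 1), free (1, 1)); after release of (1, 3) the pool is (2, 4)
  run P5 (needs (2, 2), free (2, 4)); after release of (0, 3) the pool is (2, 7)
  run P6 (needs (2, 6), free (2, 7)); after release of (0, 2) the pool is (2, 9)
  run P0 (needs (1, 8), free (2, 9)); after release of (3, 0) the pool is (5, 9)
  run P2 (needs (4, 4), free (5, 9)); after release of (1, 3) the pool is (6, 12)
  run P1 (needs (3, 0), free (6, 12)); after release of (0, 1) the pool is (6, 13)
  run P8 (needs (3, 3), free (6, 13)); after release of (1, 0) the pool is (7, 13)
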